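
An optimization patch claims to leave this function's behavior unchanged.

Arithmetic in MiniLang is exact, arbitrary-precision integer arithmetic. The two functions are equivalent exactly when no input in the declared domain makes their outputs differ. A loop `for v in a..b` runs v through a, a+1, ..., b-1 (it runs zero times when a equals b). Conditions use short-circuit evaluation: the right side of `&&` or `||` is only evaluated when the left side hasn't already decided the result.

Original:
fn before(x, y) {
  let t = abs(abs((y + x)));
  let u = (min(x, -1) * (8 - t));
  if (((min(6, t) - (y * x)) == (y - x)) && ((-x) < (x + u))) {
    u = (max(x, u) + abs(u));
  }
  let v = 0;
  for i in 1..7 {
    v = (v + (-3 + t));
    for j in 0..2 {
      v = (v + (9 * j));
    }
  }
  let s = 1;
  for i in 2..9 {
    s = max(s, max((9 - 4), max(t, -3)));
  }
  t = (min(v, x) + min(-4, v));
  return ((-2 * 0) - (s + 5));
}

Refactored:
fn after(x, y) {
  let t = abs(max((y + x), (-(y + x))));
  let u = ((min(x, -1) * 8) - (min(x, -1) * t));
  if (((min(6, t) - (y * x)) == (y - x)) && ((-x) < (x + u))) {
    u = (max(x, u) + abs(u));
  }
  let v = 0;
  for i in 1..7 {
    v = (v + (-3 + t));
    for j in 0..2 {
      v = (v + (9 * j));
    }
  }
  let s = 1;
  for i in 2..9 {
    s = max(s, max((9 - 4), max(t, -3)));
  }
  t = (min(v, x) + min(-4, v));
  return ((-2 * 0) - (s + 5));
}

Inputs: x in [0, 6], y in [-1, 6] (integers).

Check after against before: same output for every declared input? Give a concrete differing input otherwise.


Equivalent — the differences include min/max/abs usage differs; also arithmetic usage differs; also constant usage differs, yet no declared input distinguishes the two.
Tracing x=3, y=4: before: t becomes 7; next u becomes -1; next (((min(6, t) - (y * x)) == (y - x)) && ((-x) < (x + u))) evaluates to false; next v becomes 0; next at i=1:; next v becomes 4; next at j=0:; next v becomes 4; next at j=1:; next v becomes 13; next at i=2:; next v becomes 17; next at j=0:; next v becomes 17; next at j=1:; next v becomes 26; next at i=3:; next v becomes 30; next at j=0:; next v becomes 30; next at j=1:; next v becomes 39; next at i=4:; next v becomes 43; next at j=0:; next v becomes 43; next at j=1:; next v becomes 52; next at i=5:; next v becomes 56; next at j=0:; next v becomes 56; next at j=1:; next v becomes 65; next at i=6:; next v becomes 69; next at j=0:; next v becomes 69; next at j=1:; next v becomes 78; next s becomes 1; next at i=2:; next s becomes 7; next at i=3:; next s becomes 7; next at i=4:; next s becomes 7; next at i=5:; next s becomes 7; next at i=6:; next s becomes 7; next at i=7:; next s becomes 7; next at i=8:; next s becomes 7; next t becomes -1; next final value -12 | after: t becomes 7; next u becomes -1; next (((min(6, t) - (y * x)) == (y - x)) && ((-x) < (x + u))) evaluates to false; next v becomes 0; next at i=1:; next v becomes 4; next at j=0:; next v becomes 4; next at j=1:; next v becomes 13; next at i=2:; next v becomes 17; next at j=0:; next v becomes 17; next at j=1:; next v becomes 26; next at i=3:; next v becomes 30; next at j=0:; next v becomes 30; next at j=1:; next v becomes 39; next at i=4:; next v becomes 43; next at j=0:; next v becomes 43; next at j=1:; next v becomes 52; next at i=5:; next v becomes 56; next at j=0:; next v becomes 56; next at j=1:; next v becomes 65; next at i=6:; next v becomes 69; next at j=0:; next v becomes 69; next at j=1:; next v becomes 78; next s becomes 1; next at i=2:; next s becomes 7; next at i=3:; next s becomes 7; next at i=4:; next s becomes 7; next at i=5:; next s becomes 7; next at i=6:; next s becomes 7; next at i=7:; next s becomes 7; next at i=8:; next s becomes 7; next t becomes -1; next final value -12 — matching result -12.
Across all 56 domain points the two functions coincide.
verdict: equivalent


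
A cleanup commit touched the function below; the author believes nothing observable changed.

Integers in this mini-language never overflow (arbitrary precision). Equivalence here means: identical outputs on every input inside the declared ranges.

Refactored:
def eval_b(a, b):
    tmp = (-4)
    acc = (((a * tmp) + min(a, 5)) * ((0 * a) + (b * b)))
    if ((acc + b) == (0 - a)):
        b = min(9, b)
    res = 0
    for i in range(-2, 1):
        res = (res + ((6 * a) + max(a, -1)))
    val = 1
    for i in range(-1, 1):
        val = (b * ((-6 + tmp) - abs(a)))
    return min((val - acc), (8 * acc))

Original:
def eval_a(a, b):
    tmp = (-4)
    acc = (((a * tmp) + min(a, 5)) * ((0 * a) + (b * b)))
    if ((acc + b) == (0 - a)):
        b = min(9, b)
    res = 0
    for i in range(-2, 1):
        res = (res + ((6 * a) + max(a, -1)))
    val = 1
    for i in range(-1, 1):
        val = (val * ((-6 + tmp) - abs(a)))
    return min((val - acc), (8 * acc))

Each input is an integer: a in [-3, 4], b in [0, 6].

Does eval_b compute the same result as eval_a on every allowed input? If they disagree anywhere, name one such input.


Take a=-3, b=1.
eval_a: tmp=-4, then acc=9, then ((acc + b) == (0 - a)) is false, then res=0, then (i=-2), then res=-19, then (i=-1), then res=-38, then (i=0), then res=-57, then val=1, then (i=-1), then val=-13, then (i=0), then val=169, then returns 72
eval_b: tmp=-4, then acc=9, then ((acc + b) == (0 - a)) is false, then res=0, then (i=-2), then res=-19, then (i=-1), then res=-38, then (i=0), then res=-57, then val=1, then (i=-1), then val=-13, then (i=0), then val=-13, then returns -22
72 vs -22 — the two versions disagree here.
verdict: not equivalent; witness: a=-3, b=1


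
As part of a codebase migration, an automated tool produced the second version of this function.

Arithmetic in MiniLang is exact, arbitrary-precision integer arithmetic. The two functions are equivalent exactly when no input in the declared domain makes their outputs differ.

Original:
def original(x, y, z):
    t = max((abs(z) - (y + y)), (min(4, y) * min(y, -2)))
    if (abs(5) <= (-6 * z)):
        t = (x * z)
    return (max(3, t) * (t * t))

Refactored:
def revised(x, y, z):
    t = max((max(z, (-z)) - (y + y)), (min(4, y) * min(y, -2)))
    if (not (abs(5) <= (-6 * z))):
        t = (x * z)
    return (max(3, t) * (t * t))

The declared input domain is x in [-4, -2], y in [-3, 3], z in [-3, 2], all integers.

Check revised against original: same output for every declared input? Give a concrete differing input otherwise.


Try x=-4, y=-3, z=-3.
original: t becomes 9; next (abs(5) <= (-6 * z)) evaluates to true; next t becomes 12; next final value 1728
revised: t becomes 9; next (not (abs(5) <= (-6 * z))) evaluates to false; next final value 729
1728 vs 729 — the two versions disagree here.
verdict: not equivalent; witness: x=-4, y=-3, z=-3


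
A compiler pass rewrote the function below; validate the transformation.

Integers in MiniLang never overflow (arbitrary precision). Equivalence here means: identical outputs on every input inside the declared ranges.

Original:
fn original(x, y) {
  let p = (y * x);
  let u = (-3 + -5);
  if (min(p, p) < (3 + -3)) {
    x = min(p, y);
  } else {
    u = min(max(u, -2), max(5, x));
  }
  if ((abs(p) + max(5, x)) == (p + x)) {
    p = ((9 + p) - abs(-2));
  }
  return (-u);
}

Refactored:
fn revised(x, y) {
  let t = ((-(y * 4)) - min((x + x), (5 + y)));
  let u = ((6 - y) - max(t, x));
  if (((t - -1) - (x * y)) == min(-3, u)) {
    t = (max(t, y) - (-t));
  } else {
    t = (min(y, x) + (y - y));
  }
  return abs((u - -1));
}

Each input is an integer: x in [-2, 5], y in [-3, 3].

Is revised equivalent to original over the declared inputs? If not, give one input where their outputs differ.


The rewrite breaks on x=-2, y=-3, where the results are 2 and 6.
original: p becomes 6; next u becomes -8; next (min(p, p) < (3 + -3)) evaluates to false; next u becomes -2; next ((abs(p) + max(5, x)) == (p + x)) evaluates to false; next final value 2
revised: t becomes 16; next u becomes -7; next (((t - -1) - (x * y)) == min(-3, u)) evaluates to false; next t becomes -3; next final value 6
verdict: not equivalent; witness: x=-2, y=-3


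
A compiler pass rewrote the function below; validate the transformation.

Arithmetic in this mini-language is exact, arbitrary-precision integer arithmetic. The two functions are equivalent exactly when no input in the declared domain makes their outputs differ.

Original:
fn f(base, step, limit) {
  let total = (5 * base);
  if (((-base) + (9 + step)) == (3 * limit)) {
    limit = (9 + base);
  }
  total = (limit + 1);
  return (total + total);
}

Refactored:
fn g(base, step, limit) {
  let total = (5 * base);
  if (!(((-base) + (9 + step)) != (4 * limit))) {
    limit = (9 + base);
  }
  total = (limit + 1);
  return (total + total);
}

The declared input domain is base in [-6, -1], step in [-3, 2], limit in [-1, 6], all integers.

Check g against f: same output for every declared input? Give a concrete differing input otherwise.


The rewrite breaks on base=-6, step=-3, limit=4, where the results are 8 and 10.
f: total becomes -30; next (((-base) + (9 + step)) == (3 * limit)) evaluates to true; next limit becomes 3; next total becomes 4; next final value 8
g: total becomes -30; next (!(((-base) + (9 + step)) != (4 * limit))) evaluates to false; next total becomes 5; next final value 10
verdict: not equivalent; witness: base=-6, step=-3, limit=4


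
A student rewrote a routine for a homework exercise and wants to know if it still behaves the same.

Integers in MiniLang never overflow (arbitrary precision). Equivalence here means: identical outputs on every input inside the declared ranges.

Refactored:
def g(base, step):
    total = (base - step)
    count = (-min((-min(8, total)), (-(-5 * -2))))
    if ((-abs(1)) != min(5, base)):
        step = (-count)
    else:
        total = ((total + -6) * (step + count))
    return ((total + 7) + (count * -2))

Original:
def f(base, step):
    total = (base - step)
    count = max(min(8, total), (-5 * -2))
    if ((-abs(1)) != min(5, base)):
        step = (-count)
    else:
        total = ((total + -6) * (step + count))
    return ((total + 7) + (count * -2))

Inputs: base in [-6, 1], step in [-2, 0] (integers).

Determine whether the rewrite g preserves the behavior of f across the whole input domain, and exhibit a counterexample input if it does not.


Equivalent — the differences include min/max/abs usage differs, yet no declared input distinguishes the two.
One worked example (base=-6, step=0) — f: total = -6; count = 10; ((-abs(1)) != min(5, base)) -> true; step = -10; return -19; g: total = -6; count = 10; ((-abs(1)) != min(5, base)) -> true; step = -10; return -19; agreement on -19.
Across all 24 domain points the two functions coincide.
verdict: equivalent


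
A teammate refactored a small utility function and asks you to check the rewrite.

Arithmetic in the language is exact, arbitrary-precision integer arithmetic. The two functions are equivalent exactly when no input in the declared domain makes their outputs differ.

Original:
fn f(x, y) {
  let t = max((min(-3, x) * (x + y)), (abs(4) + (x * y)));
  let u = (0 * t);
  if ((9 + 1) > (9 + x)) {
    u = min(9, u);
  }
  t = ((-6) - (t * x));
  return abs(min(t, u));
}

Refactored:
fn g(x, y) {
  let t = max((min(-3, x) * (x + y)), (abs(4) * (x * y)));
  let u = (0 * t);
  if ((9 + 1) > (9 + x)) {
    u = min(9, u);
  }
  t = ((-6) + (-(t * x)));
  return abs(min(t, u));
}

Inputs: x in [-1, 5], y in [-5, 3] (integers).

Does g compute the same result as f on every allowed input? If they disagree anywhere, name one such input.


Not equivalent: x=-1, y=0 separates them (2 vs 3).
f: t=4, then u=0, then ((9 + 1) > (9 + x)) is true, then u=0, then t=-2, then returns 2
g: t=3, then u=0, then ((9 + 1) > (9 + x)) is true, then u=0, then t=-3, then returns 3
verdict: not equivalent; witness: x=-1, y=0


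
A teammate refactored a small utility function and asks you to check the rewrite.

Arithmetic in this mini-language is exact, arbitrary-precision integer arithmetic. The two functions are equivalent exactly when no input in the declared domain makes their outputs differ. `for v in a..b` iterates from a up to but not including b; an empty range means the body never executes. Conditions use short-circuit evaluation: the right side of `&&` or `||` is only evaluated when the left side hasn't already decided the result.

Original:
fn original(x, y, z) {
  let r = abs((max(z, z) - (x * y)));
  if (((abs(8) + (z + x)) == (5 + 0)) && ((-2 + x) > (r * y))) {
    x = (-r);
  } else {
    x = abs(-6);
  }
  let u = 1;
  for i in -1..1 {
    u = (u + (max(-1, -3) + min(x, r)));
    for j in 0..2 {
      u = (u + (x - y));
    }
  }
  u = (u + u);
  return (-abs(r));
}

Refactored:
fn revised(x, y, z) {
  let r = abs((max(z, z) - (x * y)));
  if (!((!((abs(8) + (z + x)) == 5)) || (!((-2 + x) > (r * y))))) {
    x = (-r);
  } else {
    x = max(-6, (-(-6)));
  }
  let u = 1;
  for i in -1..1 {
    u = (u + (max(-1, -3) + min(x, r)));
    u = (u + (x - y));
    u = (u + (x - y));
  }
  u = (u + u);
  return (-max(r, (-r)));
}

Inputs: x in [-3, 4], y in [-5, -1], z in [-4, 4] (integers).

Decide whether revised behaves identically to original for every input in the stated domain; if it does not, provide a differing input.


Behavior is preserved: although local variable names differ, min/max/abs usage differs, arithmetic usage differs, loop structure differs, constant usage differs, boolean connective usage differs, the outputs never diverge.
Tracing x=3, y=-2, z=-1: original: r = 5; (((abs(8) + (z + x)) == (5 + 0)) && ((-2 + x) > (r * y))) -> false; x = 6; u = 1; [i=-1]; u = 5; [j=0]; u = 13; [j=1]; u = 21; [i=0]; u = 25; [j=0]; u = 33; [j=1]; u = 41; u = 82; return -5 | revised: r = 5; (!((!((abs(8) + (z + x)) == 5)) || (!((-2 + x) > (r * y))))) -> false; x = 6; u = 1; [i=-1]; u = 5; u = 13; u = 21; [i=0]; u = 25; u = 33; u = 41; u = 82; return -5 — matching result -5.
Checked all 360 inputs in the declared domain: the outputs agree on every one.
verdict: equivalent


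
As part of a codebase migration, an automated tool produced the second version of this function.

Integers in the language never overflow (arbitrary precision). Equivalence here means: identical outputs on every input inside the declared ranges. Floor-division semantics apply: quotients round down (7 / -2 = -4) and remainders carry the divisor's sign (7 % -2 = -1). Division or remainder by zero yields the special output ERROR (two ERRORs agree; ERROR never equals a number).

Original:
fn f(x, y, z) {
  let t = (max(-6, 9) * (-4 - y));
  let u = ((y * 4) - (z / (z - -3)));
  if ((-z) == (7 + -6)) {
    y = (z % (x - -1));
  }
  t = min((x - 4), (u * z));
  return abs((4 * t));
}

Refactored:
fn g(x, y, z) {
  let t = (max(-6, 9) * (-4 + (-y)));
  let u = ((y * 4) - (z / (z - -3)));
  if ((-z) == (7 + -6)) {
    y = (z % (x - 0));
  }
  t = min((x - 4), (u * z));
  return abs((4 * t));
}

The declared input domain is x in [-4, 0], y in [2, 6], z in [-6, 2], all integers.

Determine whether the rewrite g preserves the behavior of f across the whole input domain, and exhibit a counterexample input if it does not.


Not equivalent: x=-1, y=2, z=-1 separates them (ERROR vs 36).
f: t := -54 | u := 9 | ((-z) == (7 + -6)): true | divide-by-zero, output ERROR
g: t := -54 | u := 9 | ((-z) == (7 + -6)): true | y := 0 | t := -9 | result 36
verdict: not equivalent; witness: x=-1, y=2, z=-1


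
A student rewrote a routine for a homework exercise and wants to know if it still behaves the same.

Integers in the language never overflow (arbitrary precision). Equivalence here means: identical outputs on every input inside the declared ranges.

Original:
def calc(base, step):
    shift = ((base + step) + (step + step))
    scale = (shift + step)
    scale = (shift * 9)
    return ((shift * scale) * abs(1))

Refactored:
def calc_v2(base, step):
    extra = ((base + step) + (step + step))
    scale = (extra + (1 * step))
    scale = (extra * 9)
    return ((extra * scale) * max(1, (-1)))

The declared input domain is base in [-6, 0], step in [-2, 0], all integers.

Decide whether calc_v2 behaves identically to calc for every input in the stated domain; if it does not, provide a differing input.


Differences: local variable names differ, plus constant usage differs, plus arithmetic usage differs, plus min/max/abs usage differs — yet all 21 inputs agree.
verdict: equivalent


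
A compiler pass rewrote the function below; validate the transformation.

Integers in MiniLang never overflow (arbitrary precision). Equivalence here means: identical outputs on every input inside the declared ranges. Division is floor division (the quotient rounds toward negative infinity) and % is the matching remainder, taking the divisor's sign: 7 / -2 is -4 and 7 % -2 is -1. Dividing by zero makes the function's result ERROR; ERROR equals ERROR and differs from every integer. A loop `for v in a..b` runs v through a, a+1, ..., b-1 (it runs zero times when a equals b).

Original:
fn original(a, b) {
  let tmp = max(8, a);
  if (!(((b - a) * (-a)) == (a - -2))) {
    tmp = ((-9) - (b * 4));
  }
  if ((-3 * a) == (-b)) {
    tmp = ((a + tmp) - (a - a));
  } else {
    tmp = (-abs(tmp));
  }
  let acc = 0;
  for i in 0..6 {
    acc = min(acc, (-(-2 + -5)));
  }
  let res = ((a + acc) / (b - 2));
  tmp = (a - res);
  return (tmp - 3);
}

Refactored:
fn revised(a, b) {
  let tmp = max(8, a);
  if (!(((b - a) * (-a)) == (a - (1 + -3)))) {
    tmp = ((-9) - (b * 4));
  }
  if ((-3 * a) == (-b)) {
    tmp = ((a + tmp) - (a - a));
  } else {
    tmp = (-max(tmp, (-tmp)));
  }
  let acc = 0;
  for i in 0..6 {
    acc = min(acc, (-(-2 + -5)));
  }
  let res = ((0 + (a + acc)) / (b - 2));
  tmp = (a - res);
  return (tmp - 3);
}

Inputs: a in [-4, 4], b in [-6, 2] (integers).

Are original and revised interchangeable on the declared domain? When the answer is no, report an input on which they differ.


Reading the diff, among the changes: constant usage differs; and arithmetic usage differs; and min/max/abs usage differs.
One worked example (a=-2, b=0) — original: tmp=8, then (!(((b - a) * (-a)) == (a - -2))) is true, then tmp=-9, then ((-3 * a) == (-b)) is false, then tmp=-9, then acc=0, then (i=0), then acc=0, then (i=1), then acc=0, then (i=2), then acc=0, then (i=3), then acc=0, then (i=4), then acc=0, then (i=5), then acc=0, then res=1, then tmp=-3, then returns -6; revised: tmp=8, then (!(((b - a) * (-a)) == (a - (1 + -3)))) is true, then tmp=-9, then ((-3 * a) == (-b)) is false, then tmp=-9, then acc=0, then (i=0), then acc=0, then (i=1), then acc=0, then (i=2), then acc=0, then (i=3), then acc=0, then (i=4), then acc=0, then (i=5), then acc=0, then res=1, then tmp=-3, then returns -6; agreement on -6.
Every one of the 81 inputs gives matching results.
verdict: equivalent


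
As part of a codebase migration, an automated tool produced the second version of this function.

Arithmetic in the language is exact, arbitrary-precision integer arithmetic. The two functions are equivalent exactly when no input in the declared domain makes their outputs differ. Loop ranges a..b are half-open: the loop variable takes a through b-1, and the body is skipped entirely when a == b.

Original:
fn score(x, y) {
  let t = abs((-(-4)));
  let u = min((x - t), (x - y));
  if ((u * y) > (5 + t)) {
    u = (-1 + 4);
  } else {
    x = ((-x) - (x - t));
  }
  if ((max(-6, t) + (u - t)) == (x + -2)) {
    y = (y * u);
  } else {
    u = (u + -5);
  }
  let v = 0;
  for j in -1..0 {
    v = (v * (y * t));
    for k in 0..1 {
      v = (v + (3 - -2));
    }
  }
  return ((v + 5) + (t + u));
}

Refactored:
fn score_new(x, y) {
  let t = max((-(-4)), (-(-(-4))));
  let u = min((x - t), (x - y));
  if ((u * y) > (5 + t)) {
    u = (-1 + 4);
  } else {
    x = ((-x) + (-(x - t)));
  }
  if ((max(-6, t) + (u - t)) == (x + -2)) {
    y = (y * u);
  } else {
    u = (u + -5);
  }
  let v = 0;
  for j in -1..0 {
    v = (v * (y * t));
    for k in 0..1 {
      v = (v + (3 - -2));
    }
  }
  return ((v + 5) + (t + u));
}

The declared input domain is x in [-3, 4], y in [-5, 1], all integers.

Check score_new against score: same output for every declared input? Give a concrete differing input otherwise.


Reading the diff, among the changes: constant usage differs; and min/max/abs usage differs; and arithmetic usage differs.
One worked example (x=-3, y=0) — score: t=4, then u=-7, then ((u * y) > (5 + t)) is false, then x=10, then ((max(-6, t) + (u - t)) == (x + -2)) is false, then u=-12, then v=0, then (j=-1), then v=0, then (k=0), then v=5, then returns 2; score_new: t=4, then u=-7, then ((u * y) > (5 + t)) is false, then x=10, then ((max(-6, t) + (u - t)) == (x + -2)) is false, then u=-12, then v=0, then (j=-1), then v=0, then (k=0), then v=5, then returns 2; agreement on 2.
Sweeping the whole domain (56 inputs) finds no disagreement.
verdict: equivalent


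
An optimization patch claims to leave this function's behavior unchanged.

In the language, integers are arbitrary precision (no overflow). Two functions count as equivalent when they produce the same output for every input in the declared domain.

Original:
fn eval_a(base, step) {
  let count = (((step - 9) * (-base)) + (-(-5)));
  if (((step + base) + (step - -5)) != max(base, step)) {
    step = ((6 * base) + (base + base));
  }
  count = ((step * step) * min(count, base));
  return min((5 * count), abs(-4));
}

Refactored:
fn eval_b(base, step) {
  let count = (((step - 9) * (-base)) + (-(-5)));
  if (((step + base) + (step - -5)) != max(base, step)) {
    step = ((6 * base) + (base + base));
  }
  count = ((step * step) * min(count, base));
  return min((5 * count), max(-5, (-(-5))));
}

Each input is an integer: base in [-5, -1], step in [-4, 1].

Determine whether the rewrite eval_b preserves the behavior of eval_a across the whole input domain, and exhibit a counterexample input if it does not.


The edit looks behavioral (`-4` became `-5`), but over these ranges it never changes the outcome.
One worked example (base=-4, step=1) — eval_a: count becomes -27; next (((step + base) + (step - -5)) != max(base, step)) evaluates to true; next step becomes -32; next count becomes -27648; next final value -138240; eval_b: count becomes -27; next (((step + base) + (step - -5)) != max(base, step)) evaluates to true; next step becomes -32; next count becomes -27648; next final value -138240; agreement on -138240.
Across all 30 domain points the two functions coincide.
verdict: equivalent


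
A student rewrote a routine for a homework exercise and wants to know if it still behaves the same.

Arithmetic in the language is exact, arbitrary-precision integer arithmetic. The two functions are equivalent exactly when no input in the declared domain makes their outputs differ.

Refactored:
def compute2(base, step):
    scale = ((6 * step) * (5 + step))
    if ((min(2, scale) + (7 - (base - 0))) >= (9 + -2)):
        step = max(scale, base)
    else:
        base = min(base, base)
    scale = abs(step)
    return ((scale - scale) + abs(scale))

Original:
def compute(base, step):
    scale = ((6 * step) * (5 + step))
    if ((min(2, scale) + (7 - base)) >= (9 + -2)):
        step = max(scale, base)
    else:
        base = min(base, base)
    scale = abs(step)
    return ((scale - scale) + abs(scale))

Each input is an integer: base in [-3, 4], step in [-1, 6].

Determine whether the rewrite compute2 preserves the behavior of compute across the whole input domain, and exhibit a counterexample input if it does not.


Changes here: constant usage differs; and arithmetic usage differs; the full 64-point sweep finds no disagreement.
verdict: equivalent


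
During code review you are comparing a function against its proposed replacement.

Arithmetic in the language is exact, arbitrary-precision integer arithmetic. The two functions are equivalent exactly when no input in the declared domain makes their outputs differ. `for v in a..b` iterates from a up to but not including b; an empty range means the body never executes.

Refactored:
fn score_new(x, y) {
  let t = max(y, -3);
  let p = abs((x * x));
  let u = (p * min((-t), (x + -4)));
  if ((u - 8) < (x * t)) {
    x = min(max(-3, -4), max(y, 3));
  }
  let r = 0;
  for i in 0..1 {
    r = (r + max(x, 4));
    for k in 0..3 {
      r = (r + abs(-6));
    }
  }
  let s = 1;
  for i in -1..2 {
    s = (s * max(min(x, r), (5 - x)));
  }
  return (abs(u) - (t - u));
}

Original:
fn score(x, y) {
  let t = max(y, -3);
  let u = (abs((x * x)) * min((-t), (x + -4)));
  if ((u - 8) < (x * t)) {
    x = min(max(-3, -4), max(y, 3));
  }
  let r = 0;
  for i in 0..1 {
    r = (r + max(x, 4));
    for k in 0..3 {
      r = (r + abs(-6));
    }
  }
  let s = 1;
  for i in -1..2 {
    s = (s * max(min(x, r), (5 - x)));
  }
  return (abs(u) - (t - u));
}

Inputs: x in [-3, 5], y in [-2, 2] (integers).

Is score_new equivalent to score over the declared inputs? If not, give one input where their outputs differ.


The two versions differ — the changes include local variable names differ; statement counts differ.
Spot check at x=5, y=-1 — score: t := -1 | u := 25 | ((u - 8) < (x * t)): false | r := 0 | iter i=0: | r := 5 | iter k=0: | r := 11 | iter k=1: | r := 17 | iter k=2: | r := 23 | s := 1 | iter i=-1: | s := 5 | iter i=0: | s := 25 | iter i=1: | s := 125 | result 51. score_new: t := -1 | p := 25 | u := 25 | ((u - 8) < (x * t)): false | r := 0 | iter i=0: | r := 5 | iter k=0: | r := 11 | iter k=1: | r := 17 | iter k=2: | r := 23 | s := 1 | iter i=-1: | s := 5 | iter i=0: | s := 25 | iter i=1: | s := 125 | result 51. Both give 51.
An exhaustive pass over the 45 declared inputs shows identical outputs.
verdict: equivalent


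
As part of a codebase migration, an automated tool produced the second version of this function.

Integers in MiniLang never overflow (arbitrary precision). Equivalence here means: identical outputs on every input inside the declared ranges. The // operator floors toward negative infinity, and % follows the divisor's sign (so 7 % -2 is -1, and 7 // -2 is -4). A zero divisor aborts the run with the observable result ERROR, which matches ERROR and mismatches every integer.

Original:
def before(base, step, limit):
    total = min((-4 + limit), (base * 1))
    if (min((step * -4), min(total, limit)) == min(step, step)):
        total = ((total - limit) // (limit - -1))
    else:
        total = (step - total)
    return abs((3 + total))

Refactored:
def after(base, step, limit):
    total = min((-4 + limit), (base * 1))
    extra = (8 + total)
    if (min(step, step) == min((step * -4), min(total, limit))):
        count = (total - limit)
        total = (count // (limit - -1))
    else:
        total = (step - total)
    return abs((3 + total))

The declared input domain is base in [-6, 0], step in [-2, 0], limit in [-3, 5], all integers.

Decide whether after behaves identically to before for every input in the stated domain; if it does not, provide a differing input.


Changes here: constant usage differs; and statement counts differ; and arithmetic usage differs; and local variable names differ; the full 189-point sweep finds no disagreement.
verdict: equivalent


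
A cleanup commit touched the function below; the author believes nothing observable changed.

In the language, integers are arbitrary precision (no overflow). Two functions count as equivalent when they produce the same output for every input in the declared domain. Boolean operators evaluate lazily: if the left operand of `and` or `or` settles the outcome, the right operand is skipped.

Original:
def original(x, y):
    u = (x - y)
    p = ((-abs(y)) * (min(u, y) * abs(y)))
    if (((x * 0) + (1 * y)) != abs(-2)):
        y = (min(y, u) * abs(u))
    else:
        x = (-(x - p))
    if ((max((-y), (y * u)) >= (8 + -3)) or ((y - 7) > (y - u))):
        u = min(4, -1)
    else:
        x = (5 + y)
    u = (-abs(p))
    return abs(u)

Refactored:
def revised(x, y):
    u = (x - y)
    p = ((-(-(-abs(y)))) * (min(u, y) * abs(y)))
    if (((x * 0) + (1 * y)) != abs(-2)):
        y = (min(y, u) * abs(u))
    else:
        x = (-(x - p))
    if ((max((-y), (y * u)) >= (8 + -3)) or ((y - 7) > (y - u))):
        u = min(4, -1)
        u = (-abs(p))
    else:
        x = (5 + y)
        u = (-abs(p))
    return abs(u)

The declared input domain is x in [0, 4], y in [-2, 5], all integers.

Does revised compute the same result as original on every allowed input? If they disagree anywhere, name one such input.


Side by side, the visible changes include: statement counts differ, and min/max/abs usage differs.
Tracing x=2, y=-2: original: u=4, then p=8, then (((x * 0) + (1 * y)) != abs(-2)) is true, then y=-8, then ((max((-y), (y * u)) >= (8 + -3)) or ((y - 7) > (y - u))) is true, then u=-1, then u=-8, then returns 8 | revised: u=4, then p=8, then (((x * 0) + (1 * y)) != abs(-2)) is true, then y=-8, then ((max((-y), (y * u)) >= (8 + -3)) or ((y - 7) > (y - u))) is true, then u=-1, then u=-8, then returns 8 — matching result 8.
An exhaustive pass over the 40 declared inputs shows identical outputs.
verdict: equivalent


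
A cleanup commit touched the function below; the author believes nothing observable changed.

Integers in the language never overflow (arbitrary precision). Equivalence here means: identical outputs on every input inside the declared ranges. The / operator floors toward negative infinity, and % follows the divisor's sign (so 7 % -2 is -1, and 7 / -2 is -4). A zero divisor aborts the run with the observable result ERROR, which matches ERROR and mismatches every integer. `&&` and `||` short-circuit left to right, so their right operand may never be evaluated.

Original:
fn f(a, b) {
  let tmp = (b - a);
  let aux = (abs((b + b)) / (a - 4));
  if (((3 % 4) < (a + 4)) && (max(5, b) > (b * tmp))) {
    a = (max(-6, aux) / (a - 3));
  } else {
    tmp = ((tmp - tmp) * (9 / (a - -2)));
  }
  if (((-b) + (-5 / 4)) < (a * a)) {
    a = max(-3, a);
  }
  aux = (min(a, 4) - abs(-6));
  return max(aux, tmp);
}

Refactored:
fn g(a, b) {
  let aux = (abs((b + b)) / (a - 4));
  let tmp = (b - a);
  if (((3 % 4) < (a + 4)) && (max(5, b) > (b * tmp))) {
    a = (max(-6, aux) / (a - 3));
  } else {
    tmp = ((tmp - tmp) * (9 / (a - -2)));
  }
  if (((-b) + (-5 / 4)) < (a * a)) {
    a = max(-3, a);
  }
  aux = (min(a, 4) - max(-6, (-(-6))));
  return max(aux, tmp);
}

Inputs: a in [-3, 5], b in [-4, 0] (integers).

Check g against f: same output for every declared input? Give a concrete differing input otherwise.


Side by side, the visible changes include: min/max/abs usage differs, plus constant usage differs.
Spot check at a=2, b=-3 — f: tmp = -5; aux = -3; (((3 % 4) < (a + 4)) && (max(5, b) > (b * tmp))) -> false; tmp = 0; (((-b) + (-5 / 4)) < (a * a)) -> true; a = 2; aux = -4; return 0. g: aux = -3; tmp = -5; (((3 % 4) < (a + 4)) && (max(5, b) > (b * tmp))) -> false; tmp = 0; (((-b) + (-5 / 4)) < (a * a)) -> true; a = 2; aux = -4; return 0. Both give 0.
Every one of the 45 inputs gives matching results.
verdict: equivalent


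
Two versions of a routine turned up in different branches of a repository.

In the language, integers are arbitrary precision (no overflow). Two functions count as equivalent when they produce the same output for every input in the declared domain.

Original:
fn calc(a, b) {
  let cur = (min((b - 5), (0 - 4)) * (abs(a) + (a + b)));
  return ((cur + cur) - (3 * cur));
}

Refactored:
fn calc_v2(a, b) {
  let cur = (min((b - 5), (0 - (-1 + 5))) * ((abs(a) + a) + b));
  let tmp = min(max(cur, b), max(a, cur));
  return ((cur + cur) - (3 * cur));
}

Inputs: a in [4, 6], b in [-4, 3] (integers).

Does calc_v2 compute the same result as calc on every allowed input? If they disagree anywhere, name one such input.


This is a faithful refactor — local variable names differ; and arithmetic usage differs; and constant usage differs; and statement counts differ; and min/max/abs usage differs, but the computed results match everywhere.
As a probe, take a=5, b=-1: calc runs cur becomes -54; next final value 54; calc_v2 runs cur becomes -54; next tmp becomes -1; next final value 54; both end at 54.
Sweeping the whole domain (24 inputs) finds no disagreement.
verdict: equivalent


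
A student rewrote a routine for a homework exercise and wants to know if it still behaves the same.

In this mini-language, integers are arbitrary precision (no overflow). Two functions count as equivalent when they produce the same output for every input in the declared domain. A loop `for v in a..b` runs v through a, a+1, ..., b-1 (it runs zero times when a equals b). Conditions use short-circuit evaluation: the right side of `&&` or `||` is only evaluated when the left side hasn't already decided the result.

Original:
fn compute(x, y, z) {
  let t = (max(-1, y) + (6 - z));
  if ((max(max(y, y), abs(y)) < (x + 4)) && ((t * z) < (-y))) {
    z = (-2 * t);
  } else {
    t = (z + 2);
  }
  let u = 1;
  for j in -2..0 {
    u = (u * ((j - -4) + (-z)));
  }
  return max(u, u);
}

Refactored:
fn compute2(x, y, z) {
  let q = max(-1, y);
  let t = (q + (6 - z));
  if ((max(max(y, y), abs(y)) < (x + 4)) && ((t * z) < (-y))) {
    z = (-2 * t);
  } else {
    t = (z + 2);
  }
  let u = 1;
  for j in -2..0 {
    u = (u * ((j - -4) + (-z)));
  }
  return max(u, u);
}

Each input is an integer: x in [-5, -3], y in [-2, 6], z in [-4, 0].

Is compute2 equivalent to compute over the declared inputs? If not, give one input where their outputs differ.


Side by side, the visible changes include: local variable names differ, statement counts differ.
One worked example (x=-5, y=2, z=-4) — compute: t=12, then ((max(max(y, y), abs(y)) < (x + 4)) && ((t * z) < (-y))) is false, then t=-2, then u=1, then (j=-2), then u=6, then (j=-1), then u=42, then returns 42; compute2: q=2, then t=12, then ((max(max(y, y), abs(y)) < (x + 4)) && ((t * z) < (-y))) is false, then t=-2, then u=1, then (j=-2), then u=6, then (j=-1), then u=42, then returns 42; agreement on 42.
Across all 135 domain points the two functions coincide.
verdict: equivalent


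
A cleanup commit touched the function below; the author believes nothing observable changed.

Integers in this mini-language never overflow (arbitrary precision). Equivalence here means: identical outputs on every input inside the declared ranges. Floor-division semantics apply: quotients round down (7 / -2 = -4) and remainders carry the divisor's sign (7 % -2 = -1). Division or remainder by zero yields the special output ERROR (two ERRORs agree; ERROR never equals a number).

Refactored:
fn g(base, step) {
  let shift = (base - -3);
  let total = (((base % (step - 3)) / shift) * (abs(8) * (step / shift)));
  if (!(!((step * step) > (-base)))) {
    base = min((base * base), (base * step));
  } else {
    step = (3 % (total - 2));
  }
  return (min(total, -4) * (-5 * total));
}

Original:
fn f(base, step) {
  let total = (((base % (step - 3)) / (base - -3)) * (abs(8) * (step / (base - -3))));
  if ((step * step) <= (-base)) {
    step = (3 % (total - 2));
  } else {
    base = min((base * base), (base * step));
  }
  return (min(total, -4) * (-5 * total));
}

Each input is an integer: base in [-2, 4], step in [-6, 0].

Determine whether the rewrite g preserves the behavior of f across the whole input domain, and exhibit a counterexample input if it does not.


Equivalent — the differences include local variable names differ; also boolean connective usage differs; also comparison usage differs; also arithmetic usage differs; also statement counts differ; also constant usage differs, yet no declared input distinguishes the two.
Spot check at base=-1, step=0 — f: total becomes 0; next ((step * step) <= (-base)) evaluates to true; next step becomes -1; next final value 0. g: shift becomes 2; next total becomes 0; next (!(!((step * step) > (-base)))) evaluates to false; next step becomes -1; next final value 0. Both give 0.
Sweeping the whole domain (49 inputs) finds no disagreement.
verdict: equivalent


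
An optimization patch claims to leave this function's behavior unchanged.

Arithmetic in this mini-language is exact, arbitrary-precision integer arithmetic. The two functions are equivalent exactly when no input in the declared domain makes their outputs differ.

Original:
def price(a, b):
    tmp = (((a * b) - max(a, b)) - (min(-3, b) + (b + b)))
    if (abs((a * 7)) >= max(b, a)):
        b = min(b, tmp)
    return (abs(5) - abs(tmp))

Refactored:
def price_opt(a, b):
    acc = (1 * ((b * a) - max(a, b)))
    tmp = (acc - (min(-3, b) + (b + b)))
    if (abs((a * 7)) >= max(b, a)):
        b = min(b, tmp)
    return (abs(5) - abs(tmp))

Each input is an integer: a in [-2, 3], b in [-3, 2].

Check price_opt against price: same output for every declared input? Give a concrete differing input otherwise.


The two are interchangeable: arithmetic usage differs; statement counts differ; local variable names differ; constant usage differs, and every declared input agrees.
As a probe, take a=-2, b=1: price runs tmp := -2 | (abs((a * 7)) >= max(b, a)): true | b := -2 | result 3; price_opt runs acc := -3 | tmp := -2 | (abs((a * 7)) >= max(b, a)): true | b := -2 | result 3; both end at 3.
An exhaustive pass over the 36 declared inputs shows identical outputs.
verdict: equivalent


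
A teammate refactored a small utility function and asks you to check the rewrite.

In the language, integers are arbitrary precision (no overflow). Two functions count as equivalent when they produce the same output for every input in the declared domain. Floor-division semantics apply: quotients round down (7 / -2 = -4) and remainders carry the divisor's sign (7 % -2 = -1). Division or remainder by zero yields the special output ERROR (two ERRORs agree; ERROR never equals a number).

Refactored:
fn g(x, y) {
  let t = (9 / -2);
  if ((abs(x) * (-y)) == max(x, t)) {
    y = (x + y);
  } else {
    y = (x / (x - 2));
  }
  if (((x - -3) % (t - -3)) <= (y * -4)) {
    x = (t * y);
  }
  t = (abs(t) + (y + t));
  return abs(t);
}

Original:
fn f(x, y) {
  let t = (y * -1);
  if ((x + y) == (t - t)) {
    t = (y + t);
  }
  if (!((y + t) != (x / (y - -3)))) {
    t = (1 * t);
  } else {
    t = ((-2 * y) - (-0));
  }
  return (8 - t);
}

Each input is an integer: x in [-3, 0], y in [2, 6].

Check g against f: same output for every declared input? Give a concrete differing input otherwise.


These are not equivalent — on x=-3, y=2 the outputs split (12 vs 0).
f: t = -2; ((x + y) == (t - t)) -> false; (!((y + t) != (x / (y - -3)))) -> false; t = -4; return 12
g: t = -5; ((abs(x) * (-y)) == max(x, t)) -> false; y = 0; (((x - -3) % (t - -3)) <= (y * -4)) -> true; x = 0; t = 0; return 0
verdict: not equivalent; witness: x=-3, y=2


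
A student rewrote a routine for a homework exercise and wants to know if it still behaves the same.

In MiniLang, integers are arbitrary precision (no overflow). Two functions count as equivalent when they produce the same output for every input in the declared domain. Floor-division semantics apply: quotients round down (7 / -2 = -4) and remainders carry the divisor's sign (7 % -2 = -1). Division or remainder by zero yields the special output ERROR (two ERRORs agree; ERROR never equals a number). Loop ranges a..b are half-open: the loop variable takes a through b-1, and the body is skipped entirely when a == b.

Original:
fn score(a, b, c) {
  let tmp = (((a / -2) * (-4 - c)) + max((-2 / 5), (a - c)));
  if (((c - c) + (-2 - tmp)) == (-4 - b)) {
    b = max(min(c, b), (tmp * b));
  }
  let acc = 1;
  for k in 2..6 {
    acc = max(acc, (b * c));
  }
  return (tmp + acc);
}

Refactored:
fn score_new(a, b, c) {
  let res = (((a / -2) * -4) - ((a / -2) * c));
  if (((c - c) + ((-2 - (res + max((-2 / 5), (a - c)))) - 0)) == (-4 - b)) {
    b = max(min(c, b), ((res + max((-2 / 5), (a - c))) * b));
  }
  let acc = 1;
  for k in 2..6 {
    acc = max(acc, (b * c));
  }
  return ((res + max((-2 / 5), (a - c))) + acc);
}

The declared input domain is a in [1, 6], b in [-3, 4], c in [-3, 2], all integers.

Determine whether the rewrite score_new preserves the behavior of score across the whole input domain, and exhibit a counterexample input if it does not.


Changes here: constant usage differs; and local variable names differ; and arithmetic usage differs; and min/max/abs usage differs; the full 288-point sweep finds no disagreement.
verdict: equivalent
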